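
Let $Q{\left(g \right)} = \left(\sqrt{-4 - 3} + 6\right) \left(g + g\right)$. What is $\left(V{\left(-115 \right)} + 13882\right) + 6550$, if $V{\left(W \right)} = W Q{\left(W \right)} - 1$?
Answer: $179131 + 26450 i \sqrt{7} \approx 1.7913 \cdot 10^{5} + 69980.0 i$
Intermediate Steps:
$Q{\left(g \right)} = 2 g \left(6 + i \sqrt{7}\right)$ ($Q{\left(g \right)} = \left(\sqrt{-7} + 6\right) 2 g = \left(i \sqrt{7} + 6\right) 2 g = \left(6 + i \sqrt{7}\right) 2 g = 2 g \left(6 + i \sqrt{7}\right)$)
$V{\left(W \right)} = -1 + 2 W^{2} \left(6 + i \sqrt{7}\right)$ ($V{\left(W \right)} = W 2 W \left(6 + i \sqrt{7}\right) - 1 = 2 W^{2} \left(6 + i \sqrt{7}\right) - 1 = -1 + 2 W^{2} \left(6 + i \sqrt{7}\right)$)
$\left(V{\left(-115 \right)} + 13882\right) + 6550 = \left(\left(-1 + 2 \left(-115\right)^{2} \left(6 + i \sqrt{7}\right)\right) + 13882\right) + 6550 = \left(\left(-1 + 2 \cdot 13225 \left(6 + i \sqrt{7}\right)\right) + 13882\right) + 6550 = \left(\left(-1 + \left(158700 + 26450 i \sqrt{7}\right)\right) + 13882\right) + 6550 = \left(\left(158699 + 26450 i \sqrt{7}\right) + 13882\right) + 6550 = \left(172581 + 26450 i \sqrt{7}\right) + 6550 = 179131 + 26450 i \sqrt{7}$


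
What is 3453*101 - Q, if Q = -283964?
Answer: 632717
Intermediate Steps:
3453*101 - Q = 3453*101 - 1*(-283964) = 348753 + 283964 = 632717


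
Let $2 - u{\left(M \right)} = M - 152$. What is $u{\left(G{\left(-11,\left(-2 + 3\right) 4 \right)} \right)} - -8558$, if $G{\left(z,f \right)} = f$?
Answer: $8708$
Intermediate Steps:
$u{\left(M \right)} = 154 - M$ ($u{\left(M \right)} = 2 - \left(M - 152\right) = 2 - \left(-152 + M\right) = 154 - M$)
$u{\left(G{\left(-11,\left(-2 + 3\right) 4 \right)} \right)} - -8558 = \left(154 - \left(-2 + 3\right) 4\right) - -8558 = \left(154 - 1 \cdot 4\right) + 8558 = \left(154 - 4\right) + 8558 = 150 + 8558 = 8708$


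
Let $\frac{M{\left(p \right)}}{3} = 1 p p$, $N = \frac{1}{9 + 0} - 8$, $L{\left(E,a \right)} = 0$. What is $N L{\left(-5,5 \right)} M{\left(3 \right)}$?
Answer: $0$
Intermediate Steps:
$N = - \frac{71}{9}$ ($N = \frac{1}{9} - 8 = - \frac{71}{9} \approx -7.8889$)
$M{\left(p \right)} = 3 p^{2}$ ($M{\left(p \right)} = 3 \cdot 1 p p = 3 p p = 3 p^{2}$)
$N L{\left(-5,5 \right)} M{\left(3 \right)} = \left(- \frac{71}{9}\right) 0 \cdot 3 \cdot 3^{2} = 0 \cdot 3 \cdot 9 = 0 \cdot 27 = 0$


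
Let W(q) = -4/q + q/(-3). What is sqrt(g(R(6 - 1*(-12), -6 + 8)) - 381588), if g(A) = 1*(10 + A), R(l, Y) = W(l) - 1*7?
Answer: I*sqrt(3434321)/3 ≈ 617.73*I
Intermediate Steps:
W(q) = -4/q - q/3 (W(q) = -4/q + q*(-1/3) = -4/q - q/3)
R(l, Y) = -7 - 4/l - l/3 (R(l, Y) = (-4/l - l/3) - 1*7 = (-4/l - l/3) - 7 = -7 - 4/l - l/3)
g(A) = 10 + A
sqrt(g(R(6 - 1*(-12), -6 + 8)) - 381588) = sqrt((10 + (-7 - 4/(6 - 1*(-12)) - (6 - 1*(-12))/3)) - 381588) = sqrt((10 + (-7 - 4/(6 + 12) - (6 + 12)/3)) - 381588) = sqrt((10 + (-7 - 4/18 - 1/3*18)) - 381588) = sqrt((10 + (-7 - 4*1/18 - 6)) - 381588) = sqrt((10 + (-7 - 2/9 - 6)) - 381588) = sqrt((10 - 119/9) - 381588) = sqrt(-29/9 - 381588) = sqrt(-3434321/9) = I*sqrt(3434321)/3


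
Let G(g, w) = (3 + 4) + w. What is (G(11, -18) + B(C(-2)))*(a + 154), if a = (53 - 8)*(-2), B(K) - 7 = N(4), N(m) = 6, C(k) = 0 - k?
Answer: 128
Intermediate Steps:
C(k) = -k
B(K) = 13 (B(K) = 7 + 6 = 13)
G(g, w) = 7 + w
a = -90 (a = 45*(-2) = -90)
(G(11, -18) + B(C(-2)))*(a + 154) = ((7 - 18) + 13)*(-90 + 154) = (-11 + 13)*64 = 2*64 = 128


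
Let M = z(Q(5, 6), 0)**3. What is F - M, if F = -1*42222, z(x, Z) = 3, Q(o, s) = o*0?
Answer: -42249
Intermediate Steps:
Q(o, s) = 0
F = -42222
M = 27 (M = 3**3 = 27)
F - M = -42222 - 1*27 = -42222 - 27 = -42249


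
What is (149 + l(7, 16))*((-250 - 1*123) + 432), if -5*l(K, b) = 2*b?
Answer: 42067/5 ≈ 8413.4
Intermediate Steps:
l(K, b) = -2*b/5
(149 + l(7, 16))*((-250 - 1*123) + 432) = (149 - ⅖*16)*((-250 - 1*123) + 432) = (149 - 32/5)*((-250 - 123) + 432) = 713*(-373 + 432)/5 = (713/5)*59 = 42067/5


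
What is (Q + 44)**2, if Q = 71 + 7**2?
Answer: 26896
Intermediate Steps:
Q = 120 (Q = 71 + 49 = 120)
(Q + 44)**2 = (120 + 44)**2 = 164**2 = 26896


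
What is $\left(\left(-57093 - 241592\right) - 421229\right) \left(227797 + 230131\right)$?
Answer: $-329668778192$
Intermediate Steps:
$\left(\left(-57093 - 241592\right) - 421229\right) \left(227797 + 230131\right) = \left(\left(-57093 - 241592\right) - 421229\right) 457928 = \left(-298685 - 421229\right) 457928 = \left(-719914\right) 457928 = -329668778192$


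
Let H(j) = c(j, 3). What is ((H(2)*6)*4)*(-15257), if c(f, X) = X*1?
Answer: -1098504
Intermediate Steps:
c(f, X) = X
H(j) = 3
((H(2)*6)*4)*(-15257) = ((3*6)*4)*(-15257) = (18*4)*(-15257) = 72*(-15257) = -1098504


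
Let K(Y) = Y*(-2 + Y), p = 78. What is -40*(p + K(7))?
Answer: -4520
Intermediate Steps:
-40*(p + K(7)) = -40*(78 + 7*(-2 + 7)) = -40*(78 + 7*5) = -40*(78 + 35) = -40*113 = -4520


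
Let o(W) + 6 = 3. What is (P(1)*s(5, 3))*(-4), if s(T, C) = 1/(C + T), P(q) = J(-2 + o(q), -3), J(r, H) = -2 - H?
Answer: -½ ≈ -0.50000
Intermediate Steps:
o(W) = -3 (o(W) = -6 + 3 = -3)
P(q) = 1 (P(q) = -2 - 1*(-3) = -2 + 3 = 1)
(P(1)*s(5, 3))*(-4) = (1/(3 + 5))*(-4) = (1/8)*(-4) = (1*(⅛))*(-4) = (⅛)*(-4) = -½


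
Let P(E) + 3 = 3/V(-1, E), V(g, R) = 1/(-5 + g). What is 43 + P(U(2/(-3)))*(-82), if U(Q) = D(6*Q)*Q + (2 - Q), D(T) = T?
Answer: 1765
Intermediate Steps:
U(Q) = 2 - Q + 6*Q² (U(Q) = (6*Q)*Q + (2 - Q) = 6*Q² + (2 - Q) = 2 - Q + 6*Q²)
P(E) = -21 (P(E) = -3 + 3/(1/(-5 - 1)) = -3 + 3/(1/(-6)) = -3 + 3/(-⅙) = -3 + 3*(-6) = -3 - 18 = -21)
43 + P(U(2/(-3)))*(-82) = 43 - 21*(-82) = 43 + 1722 = 1765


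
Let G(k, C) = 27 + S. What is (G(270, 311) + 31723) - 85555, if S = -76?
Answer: -53881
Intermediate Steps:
G(k, C) = -49 (G(k, C) = 27 - 76 = -49)
(G(270, 311) + 31723) - 85555 = (-49 + 31723) - 85555 = 31674 - 85555 = -53881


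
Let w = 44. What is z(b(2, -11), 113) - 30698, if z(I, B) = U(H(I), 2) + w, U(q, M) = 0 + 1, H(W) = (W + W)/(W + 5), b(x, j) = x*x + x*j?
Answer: -30653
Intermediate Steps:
b(x, j) = x² + j*x
H(W) = 2*W/(5 + W) (H(W) = (2*W)/(5 + W) = 2*W/(5 + W))
U(q, M) = 1
z(I, B) = 45 (z(I, B) = 1 + 44 = 45)
z(b(2, -11), 113) - 30698 = 45 - 30698 = -30653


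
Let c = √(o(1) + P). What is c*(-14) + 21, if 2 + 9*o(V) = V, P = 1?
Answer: 21 - 28*√2/3 ≈ 7.8007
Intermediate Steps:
o(V) = -2/9 + V/9
c = 2*√2/3 (c = √((-2/9 + (⅑)*1) + 1) = √((-2/9 + ⅑) + 1) = √(-⅑ + 1) = √(8/9) = 2*√2/3 ≈ 0.94281)
c*(-14) + 21 = (2*√2/3)*(-14) + 21 = -28*√2/3 + 21 = 21 - 28*√2/3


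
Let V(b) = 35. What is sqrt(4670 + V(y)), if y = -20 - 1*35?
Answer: sqrt(4705) ≈ 68.593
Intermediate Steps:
y = -55 (y = -20 - 35 = -55)
sqrt(4670 + V(y)) = sqrt(4670 + 35) = sqrt(4705)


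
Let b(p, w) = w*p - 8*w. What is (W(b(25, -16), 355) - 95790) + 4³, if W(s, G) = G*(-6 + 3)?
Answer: -96791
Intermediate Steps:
b(p, w) = -8*w + p*w (b(p, w) = p*w - 8*w = -8*w + p*w)
W(s, G) = -3*G (W(s, G) = G*(-3) = -3*G)
(W(b(25, -16), 355) - 95790) + 4³ = (-3*355 - 95790) + 4³ = (-1065 - 95790) + 64 = -96855 + 64 = -96791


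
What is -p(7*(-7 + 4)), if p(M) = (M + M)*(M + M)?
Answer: -1764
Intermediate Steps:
p(M) = 4*M² (p(M) = (2*M)*(2*M) = 4*M²)
-p(7*(-7 + 4)) = -4*(7*(-7 + 4))² = -4*(7*(-3))² = -4*(-21)² = -4*441 = -1*1764 = -1764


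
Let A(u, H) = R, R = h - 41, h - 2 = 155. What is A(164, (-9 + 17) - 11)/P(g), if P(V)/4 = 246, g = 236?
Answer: 29/246 ≈ 0.11789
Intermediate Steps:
h = 157 (h = 2 + 155 = 157)
P(V) = 984 (P(V) = 4*246 = 984)
R = 116 (R = 157 - 41 = 116)
A(u, H) = 116
A(164, (-9 + 17) - 11)/P(g) = 116/984 = 116*(1/984) = 29/246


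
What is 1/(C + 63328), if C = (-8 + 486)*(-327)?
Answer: -1/92978 ≈ -1.0755e-5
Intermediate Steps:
C = -156306 (C = 478*(-327) = -156306)
1/(C + 63328) = 1/(-156306 + 63328) = 1/(-92978) = -1/92978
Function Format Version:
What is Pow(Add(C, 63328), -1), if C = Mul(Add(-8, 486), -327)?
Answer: Rational(-1, 92978) ≈ -1.0755e-5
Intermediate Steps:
C = -156306 (C = Mul(478, -327) = -156306)
Pow(Add(C, 63328), -1) = Pow(Add(-156306, 63328), -1) = Pow(-92978, -1) = Rational(-1, 92978)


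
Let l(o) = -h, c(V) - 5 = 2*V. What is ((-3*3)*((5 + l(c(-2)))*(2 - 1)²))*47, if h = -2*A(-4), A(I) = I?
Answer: 1269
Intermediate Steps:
c(V) = 5 + 2*V
h = 8 (h = -2*(-4) = 8)
l(o) = -8 (l(o) = -1*8 = -8)
((-3*3)*((5 + l(c(-2)))*(2 - 1)²))*47 = ((-3*3)*((5 - 8)*(2 - 1)²))*47 = -(-27)*1²*47 = -(-27)*47 = -9*(-3)*47 = 27*47 = 1269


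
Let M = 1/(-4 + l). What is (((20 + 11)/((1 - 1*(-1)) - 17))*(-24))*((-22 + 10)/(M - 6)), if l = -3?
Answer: 20832/215 ≈ 96.893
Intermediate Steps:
M = -1/7 (M = 1/(-4 - 3) = 1/(-7) = -1/7 ≈ -0.14286)
(((20 + 11)/((1 - 1*(-1)) - 17))*(-24))*((-22 + 10)/(M - 6)) = (((20 + 11)/((1 - 1*(-1)) - 17))*(-24))*((-22 + 10)/(-1/7 - 6)) = ((31/((1 + 1) - 17))*(-24))*(-12/(-43/7)) = ((31/(2 - 17))*(-24))*(-12*(-7/43)) = ((31/(-15))*(-24))*(84/43) = ((31*(-1/15))*(-24))*(84/43) = -31/15*(-24)*(84/43) = (248/5)*(84/43) = 20832/215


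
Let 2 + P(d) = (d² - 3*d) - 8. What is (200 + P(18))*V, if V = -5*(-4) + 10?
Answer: 13800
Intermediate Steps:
V = 30 (V = 20 + 10 = 30)
P(d) = -10 + d² - 3*d (P(d) = -2 + ((d² - 3*d) - 8) = -2 + (-8 + d² - 3*d) = -10 + d² - 3*d)
(200 + P(18))*V = (200 + (-10 + 18² - 3*18))*30 = (200 + (-10 + 324 - 54))*30 = (200 + 260)*30 = 460*30 = 13800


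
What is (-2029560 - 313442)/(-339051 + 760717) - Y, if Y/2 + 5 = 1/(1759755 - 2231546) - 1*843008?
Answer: 167706956162160853/99469111903 ≈ 1.6860e+6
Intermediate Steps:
Y = -795451892568/471791 (Y = -10 + 2*(1/(1759755 - 2231546) - 1*843008) = -10 + 2*(1/(-471791) - 843008) = -10 + 2*(-1/471791 - 843008) = -10 + 2*(-397723587329/471791) = -10 - 795447174658/471791 = -795451892568/471791 ≈ -1.6860e+6)
(-2029560 - 313442)/(-339051 + 760717) - Y = (-2029560 - 313442)/(-339051 + 760717) - 1*(-795451892568/471791) = -2343002/421666 + 795451892568/471791 = -2343002*1/421666 + 795451892568/471791 = -1171501/210833 + 795451892568/471791 = 167706956162160853/99469111903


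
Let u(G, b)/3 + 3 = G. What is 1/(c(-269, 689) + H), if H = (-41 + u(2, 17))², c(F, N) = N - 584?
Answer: 1/2041 ≈ 0.00048996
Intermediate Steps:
u(G, b) = -9 + 3*G
c(F, N) = -584 + N
H = 1936 (H = (-41 + (-9 + 3*2))² = (-41 + (-9 + 6))² = (-41 - 3)² = (-44)² = 1936)
1/(c(-269, 689) + H) = 1/((-584 + 689) + 1936) = 1/(105 + 1936) = 1/2041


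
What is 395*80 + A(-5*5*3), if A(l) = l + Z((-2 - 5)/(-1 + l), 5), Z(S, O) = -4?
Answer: 31521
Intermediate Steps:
A(l) = -4 + l (A(l) = l - 4 = -4 + l)
395*80 + A(-5*5*3) = 395*80 + (-4 - 5*5*3) = 31600 + (-4 - 25*3) = 31600 + (-4 - 75) = 31600 - 79 = 31521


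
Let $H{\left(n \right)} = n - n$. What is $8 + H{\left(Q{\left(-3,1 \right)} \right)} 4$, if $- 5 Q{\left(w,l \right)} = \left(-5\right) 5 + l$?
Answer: $8$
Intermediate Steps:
$Q{\left(w,l \right)} = 5 - \frac{l}{5}$ ($Q{\left(w,l \right)} = - \frac{\left(-5\right) 5 + l}{5} = - \frac{-25 + l}{5} = 5 - \frac{l}{5}$)
$H{\left(n \right)} = 0$
$8 + H{\left(Q{\left(-3,1 \right)} \right)} 4 = 8 + 0 \cdot 4 = 8 + 0 = 8$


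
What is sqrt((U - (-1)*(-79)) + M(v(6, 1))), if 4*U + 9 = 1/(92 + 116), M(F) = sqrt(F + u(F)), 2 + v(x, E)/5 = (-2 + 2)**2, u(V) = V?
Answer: sqrt(-878787 + 21632*I*sqrt(5))/104 ≈ 0.24798 + 9.0172*I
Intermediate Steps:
v(x, E) = -10 (v(x, E) = -10 + 5*(-2 + 2)**2 = -10 + 5*0**2 = -10 + 5*0 = -10 + 0 = -10)
M(F) = sqrt(2)*sqrt(F) (M(F) = sqrt(F + F) = sqrt(2*F) = sqrt(2)*sqrt(F))
U = -1871/832 (U = -9/4 + 1/(4*(92 + 116)) = -9/4 + (1/4)/208 = -9/4 + (1/4)*(1/208) = -9/4 + 1/832 = -1871/832 ≈ -2.2488)
sqrt((U - (-1)*(-79)) + M(v(6, 1))) = sqrt((-1871/832 - (-1)*(-79)) + sqrt(2)*sqrt(-10)) = sqrt((-1871/832 - 1*79) + sqrt(2)*(I*sqrt(10))) = sqrt((-1871/832 - 79) + 2*I*sqrt(5)) = sqrt(-67599/832 + 2*I*sqrt(5))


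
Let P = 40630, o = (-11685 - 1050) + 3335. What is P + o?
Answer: 31230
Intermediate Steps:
o = -9400 (o = -12735 + 3335 = -9400)
P + o = 40630 - 9400 = 31230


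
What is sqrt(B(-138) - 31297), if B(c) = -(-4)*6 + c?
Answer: I*sqrt(31411) ≈ 177.23*I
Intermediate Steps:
B(c) = 24 + c (B(c) = -4*(-6) + c = 24 + c)
sqrt(B(-138) - 31297) = sqrt((24 - 138) - 31297) = sqrt(-114 - 31297) = sqrt(-31411) = I*sqrt(31411)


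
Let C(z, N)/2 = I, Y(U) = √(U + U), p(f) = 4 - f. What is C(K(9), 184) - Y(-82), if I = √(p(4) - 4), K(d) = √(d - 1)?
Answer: 2*I*(2 - √41) ≈ -8.8062*I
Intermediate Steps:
K(d) = √(-1 + d)
Y(U) = √2*√U (Y(U) = √(2*U) = √2*√U)
I = 2*I (I = √((4 - 1*4) - 4) = √((4 - 4) - 4) = √(0 - 4) = √(-4) = 2*I ≈ 2.0*I)
C(z, N) = 4*I (C(z, N) = 2*(2*I) = 4*I)
C(K(9), 184) - Y(-82) = 4*I - √2*√(-82) = 4*I - √2*I*√82 = 4*I - 2*I*√41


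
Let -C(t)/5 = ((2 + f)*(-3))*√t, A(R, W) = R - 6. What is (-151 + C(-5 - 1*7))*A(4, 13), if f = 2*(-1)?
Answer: 302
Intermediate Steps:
f = -2
A(R, W) = -6 + R
C(t) = 0 (C(t) = -5*(2 - 2)*(-3)*√t = -5*0*(-3)*√t = -0*√t = -5*0 = 0)
(-151 + C(-5 - 1*7))*A(4, 13) = (-151 + 0)*(-6 + 4) = -151*(-2) = 302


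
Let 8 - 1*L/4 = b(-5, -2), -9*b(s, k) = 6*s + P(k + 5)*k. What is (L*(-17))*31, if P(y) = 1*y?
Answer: -8432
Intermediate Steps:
P(y) = y
b(s, k) = -2*s/3 - k*(5 + k)/9 (b(s, k) = -(6*s + (k + 5)*k)/9 = -(6*s + (5 + k)*k)/9 = -(6*s + k*(5 + k))/9 = -2*s/3 - k*(5 + k)/9)
L = 16 (L = 32 - 4*(-2/3*(-5) - 1/9*(-2)*(5 - 2)) = 32 - 4*(10/3 - 1/9*(-2)*3) = 32 - 4*(10/3 + 2/3) = 32 - 4*4 = 32 - 16 = 16)
(L*(-17))*31 = (16*(-17))*31 = -272*31 = -8432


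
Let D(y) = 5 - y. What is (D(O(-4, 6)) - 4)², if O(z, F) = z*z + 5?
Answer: 400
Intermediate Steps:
O(z, F) = 5 + z² (O(z, F) = z² + 5 = 5 + z²)
(D(O(-4, 6)) - 4)² = ((5 - (5 + (-4)²)) - 4)² = ((5 - (5 + 16)) - 4)² = ((5 - 1*21) - 4)² = ((5 - 21) - 4)² = (-16 - 4)² = (-20)² = 400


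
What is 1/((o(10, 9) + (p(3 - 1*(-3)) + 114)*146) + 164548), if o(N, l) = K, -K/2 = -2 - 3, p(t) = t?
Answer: 1/182078 ≈ 5.4922e-6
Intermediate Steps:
K = 10 (K = -2*(-2 - 3) = -2*(-5) = 10)
o(N, l) = 10
1/((o(10, 9) + (p(3 - 1*(-3)) + 114)*146) + 164548) = 1/((10 + ((3 - 1*(-3)) + 114)*146) + 164548) = 1/((10 + ((3 + 3) + 114)*146) + 164548) = 1/((10 + (6 + 114)*146) + 164548) = 1/((10 + 120*146) + 164548) = 1/((10 + 17520) + 164548) = 1/(17530 + 164548) = 1/182078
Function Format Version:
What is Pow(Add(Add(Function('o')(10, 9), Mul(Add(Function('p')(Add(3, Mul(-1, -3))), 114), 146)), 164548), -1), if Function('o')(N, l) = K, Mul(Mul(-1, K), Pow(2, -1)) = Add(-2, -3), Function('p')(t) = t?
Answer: Rational(1, 182078) ≈ 5.4922e-6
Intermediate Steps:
K = 10 (K = Mul(-2, Add(-2, -3)) = Mul(-2, -5) = 10)
Function('o')(N, l) = 10
Pow(Add(Add(Function('o')(10, 9), Mul(Add(Function('p')(Add(3, Mul(-1, -3))), 114), 146)), 164548), -1) = Pow(Add(Add(10, Mul(Add(Add(3, Mul(-1, -3)), 114), 146)), 164548), -1) = Pow(Add(Add(10, Mul(Add(Add(3, 3), 114), 146)), 164548), -1) = Pow(Add(Add(10, Mul(Add(6, 114), 146)), 164548), -1) = Pow(Add(Add(10, Mul(120, 146)), 164548), -1) = Pow(Add(Add(10, 17520), 164548), -1) = Pow(Add(17530, 164548), -1) = Pow(182078, -1) = Rational(1, 182078)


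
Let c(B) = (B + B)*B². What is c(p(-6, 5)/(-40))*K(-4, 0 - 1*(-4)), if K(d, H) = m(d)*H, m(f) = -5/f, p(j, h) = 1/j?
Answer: 1/1382400 ≈ 7.2338e-7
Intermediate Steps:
K(d, H) = -5*H/d (K(d, H) = (-5/d)*H = -5*H/d)
c(B) = 2*B³ (c(B) = (2*B)*B² = 2*B³)
c(p(-6, 5)/(-40))*K(-4, 0 - 1*(-4)) = (2*(1/(-6*(-40)))³)*(-5*(0 - 1*(-4))/(-4)) = (2*(-⅙*(-1/40))³)*(-5*(0 + 4)*(-¼)) = (2*(1/240)³)*(-5*4*(-¼)) = (2*(1/13824000))*5 = (1/6912000)*5 = 1/1382400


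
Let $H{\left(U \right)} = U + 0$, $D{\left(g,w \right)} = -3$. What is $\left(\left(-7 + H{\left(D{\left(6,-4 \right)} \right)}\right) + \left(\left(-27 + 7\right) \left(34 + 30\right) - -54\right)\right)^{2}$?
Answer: $1527696$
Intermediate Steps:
$H{\left(U \right)} = U$
$\left(\left(-7 + H{\left(D{\left(6,-4 \right)} \right)}\right) + \left(\left(-27 + 7\right) \left(34 + 30\right) - -54\right)\right)^{2} = \left(\left(-7 - 3\right) + \left(\left(-27 + 7\right) \left(34 + 30\right) - -54\right)\right)^{2} = \left(-10 + \left(\left(-20\right) 64 + 54\right)\right)^{2} = \left(-10 + \left(-1280 + 54\right)\right)^{2} = \left(-10 - 1226\right)^{2} = \left(-1236\right)^{2} = 1527696$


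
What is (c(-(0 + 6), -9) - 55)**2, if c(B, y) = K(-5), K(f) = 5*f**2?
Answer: 4900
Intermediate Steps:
c(B, y) = 125 (c(B, y) = 5*(-5)**2 = 5*25 = 125)
(c(-(0 + 6), -9) - 55)**2 = (125 - 55)**2 = 70**2 = 4900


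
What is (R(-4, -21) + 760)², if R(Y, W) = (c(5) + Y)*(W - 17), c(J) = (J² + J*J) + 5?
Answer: 1387684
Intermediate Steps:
c(J) = 5 + 2*J² (c(J) = (J² + J²) + 5 = 2*J² + 5 = 5 + 2*J²)
R(Y, W) = (-17 + W)*(55 + Y) (R(Y, W) = ((5 + 2*5²) + Y)*(W - 17) = ((5 + 2*25) + Y)*(-17 + W) = ((5 + 50) + Y)*(-17 + W) = (55 + Y)*(-17 + W) = (-17 + W)*(55 + Y))
(R(-4, -21) + 760)² = ((-935 - 17*(-4) + 55*(-21) - 21*(-4)) + 760)² = ((-935 + 68 - 1155 + 84) + 760)² = (-1938 + 760)² = (-1178)² = 1387684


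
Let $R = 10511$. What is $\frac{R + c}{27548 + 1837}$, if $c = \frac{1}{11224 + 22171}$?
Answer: $\frac{351014846}{981312075} \approx 0.3577$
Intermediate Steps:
$c = \frac{1}{33395} \approx 2.9945 \cdot 10^{-5}$
$\frac{R + c}{27548 + 1837} = \frac{10511 + \frac{1}{33395}}{27548 + 1837} = \frac{351014846}{33395 \cdot 29385} = \frac{351014846}{33395} \cdot \frac{1}{29385} = \frac{351014846}{981312075}$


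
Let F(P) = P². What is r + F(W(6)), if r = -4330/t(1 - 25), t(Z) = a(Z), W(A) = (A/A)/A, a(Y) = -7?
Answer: 155887/252 ≈ 618.60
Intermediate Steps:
W(A) = 1/A
t(Z) = -7
r = 4330/7 (r = -4330/(-7) = -4330*(-⅐) = 4330/7 ≈ 618.57)
r + F(W(6)) = 4330/7 + (1/6)² = 4330/7 + (⅙)² = 4330/7 + 1/36 = 155887/252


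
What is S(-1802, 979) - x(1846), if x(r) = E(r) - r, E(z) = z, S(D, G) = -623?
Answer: -623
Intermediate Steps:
x(r) = 0 (x(r) = r - r = 0)
S(-1802, 979) - x(1846) = -623 - 1*0 = -623 + 0 = -623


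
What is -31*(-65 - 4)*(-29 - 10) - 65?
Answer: -83486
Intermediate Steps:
-31*(-65 - 4)*(-29 - 10) - 65 = -(-2139)*(-39) - 65 = -31*2691 - 65 = -83421 - 65 = -83486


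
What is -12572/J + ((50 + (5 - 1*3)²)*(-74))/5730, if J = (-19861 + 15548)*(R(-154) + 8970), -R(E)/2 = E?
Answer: -13319329532/19107646685 ≈ -0.69707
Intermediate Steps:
R(E) = -2*E
J = -40016014 (J = (-19861 + 15548)*(-2*(-154) + 8970) = -4313*(308 + 8970) = -4313*9278 = -40016014)
-12572/J + ((50 + (5 - 1*3)²)*(-74))/5730 = -12572/(-40016014) + ((50 + (5 - 1*3)²)*(-74))/5730 = -12572*(-1/40016014) + ((50 + (5 - 3)²)*(-74))*(1/5730) = 6286/20008007 + ((50 + 2²)*(-74))*(1/5730) = 6286/20008007 + ((50 + 4)*(-74))*(1/5730) = 6286/20008007 + (54*(-74))*(1/5730) = 6286/20008007 - 3996*1/5730 = 6286/20008007 - 666/955 = -13319329532/19107646685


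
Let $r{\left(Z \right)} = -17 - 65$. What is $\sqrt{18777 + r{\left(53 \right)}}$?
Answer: $\sqrt{18695} \approx 136.73$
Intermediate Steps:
$r{\left(Z \right)} = -82$ ($r{\left(Z \right)} = -17 - 65 = -82$)
$\sqrt{18777 + r{\left(53 \right)}} = \sqrt{18777 - 82} = \sqrt{18695}$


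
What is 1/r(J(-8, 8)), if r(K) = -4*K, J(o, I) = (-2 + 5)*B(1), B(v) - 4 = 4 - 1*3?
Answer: -1/60 ≈ -0.016667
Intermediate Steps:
B(v) = 5 (B(v) = 4 + (4 - 1*3) = 4 + (4 - 3) = 4 + 1 = 5)
J(o, I) = 15 (J(o, I) = (-2 + 5)*5 = 3*5 = 15)
1/r(J(-8, 8)) = 1/(-4*15) = 1/(-60) = -1/60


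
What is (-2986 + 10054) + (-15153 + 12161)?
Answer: 4076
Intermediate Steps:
(-2986 + 10054) + (-15153 + 12161) = 7068 - 2992 = 4076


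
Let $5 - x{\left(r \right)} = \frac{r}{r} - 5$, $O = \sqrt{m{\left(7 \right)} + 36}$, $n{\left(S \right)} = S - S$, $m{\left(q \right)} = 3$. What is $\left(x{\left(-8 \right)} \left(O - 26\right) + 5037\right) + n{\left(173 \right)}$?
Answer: $4803 + 9 \sqrt{39} \approx 4859.2$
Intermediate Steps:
$n{\left(S \right)} = 0$
$O = \sqrt{39}$ ($O = \sqrt{3 + 36} = \sqrt{39} \approx 6.245$)
$x{\left(r \right)} = 9$ ($x{\left(r \right)} = 5 - \left(\frac{r}{r} - 5\right) = 5 - \left(1 - 5\right) = 5 - -4 = 5 + 4 = 9$)
$\left(x{\left(-8 \right)} \left(O - 26\right) + 5037\right) + n{\left(173 \right)} = \left(9 \left(\sqrt{39} - 26\right) + 5037\right) + 0 = \left(9 \left(-26 + \sqrt{39}\right) + 5037\right) + 0 = \left(\left(-234 + 9 \sqrt{39}\right) + 5037\right) + 0 = \left(4803 + 9 \sqrt{39}\right) + 0 = 4803 + 9 \sqrt{39}$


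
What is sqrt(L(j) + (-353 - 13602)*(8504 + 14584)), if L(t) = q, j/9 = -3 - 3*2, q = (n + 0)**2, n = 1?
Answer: I*sqrt(322193039) ≈ 17950.0*I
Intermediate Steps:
q = 1 (q = (1 + 0)**2 = 1**2 = 1)
j = -81 (j = 9*(-3 - 3*2) = 9*(-3 - 6) = 9*(-9) = -81)
L(t) = 1
sqrt(L(j) + (-353 - 13602)*(8504 + 14584)) = sqrt(1 + (-353 - 13602)*(8504 + 14584)) = sqrt(1 - 13955*23088) = sqrt(1 - 322193040) = sqrt(-322193039) = I*sqrt(322193039)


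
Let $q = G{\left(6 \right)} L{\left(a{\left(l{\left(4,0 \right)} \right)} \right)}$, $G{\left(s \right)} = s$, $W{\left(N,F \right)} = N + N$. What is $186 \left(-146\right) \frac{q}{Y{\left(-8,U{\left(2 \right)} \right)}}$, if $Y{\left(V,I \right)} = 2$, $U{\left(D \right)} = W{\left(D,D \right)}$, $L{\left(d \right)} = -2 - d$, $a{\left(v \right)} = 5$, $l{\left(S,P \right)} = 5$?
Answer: $570276$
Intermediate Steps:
$W{\left(N,F \right)} = 2 N$
$U{\left(D \right)} = 2 D$
$q = -42$ ($q = 6 \left(-2 - 5\right) = 6 \left(-7\right) = -42$)
$186 \left(-146\right) \frac{q}{Y{\left(-8,U{\left(2 \right)} \right)}} = 186 \left(-146\right) \left(- \frac{42}{2}\right) = - 27156 \left(\left(-42\right) \frac{1}{2}\right) = \left(-27156\right) \left(-21\right) = 570276$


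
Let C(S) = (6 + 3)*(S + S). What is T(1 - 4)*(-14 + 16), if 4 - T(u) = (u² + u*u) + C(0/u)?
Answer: -28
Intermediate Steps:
C(S) = 18*S (C(S) = 9*(2*S) = 18*S)
T(u) = 4 - 2*u² (T(u) = 4 - ((u² + u*u) + 18*(0/u)) = 4 - ((u² + u²) + 18*0) = 4 - (2*u² + 0) = 4 - 2*u²)
T(1 - 4)*(-14 + 16) = (4 - 2*(1 - 4)²)*(-14 + 16) = (4 - 2*(-3)²)*2 = (4 - 2*9)*2 = (4 - 18)*2 = -14*2 = -28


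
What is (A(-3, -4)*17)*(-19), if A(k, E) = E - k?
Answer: 323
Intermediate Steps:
(A(-3, -4)*17)*(-19) = ((-4 - 1*(-3))*17)*(-19) = ((-4 + 3)*17)*(-19) = -1*17*(-19) = -17*(-19) = 323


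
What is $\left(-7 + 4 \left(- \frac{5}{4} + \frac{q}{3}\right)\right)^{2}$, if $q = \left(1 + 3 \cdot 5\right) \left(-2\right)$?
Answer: $\frac{26896}{9} \approx 2988.4$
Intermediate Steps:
$q = -32$ ($q = \left(1 + 15\right) \left(-2\right) = 16 \left(-2\right) = -32$)
$\left(-7 + 4 \left(- \frac{5}{4} + \frac{q}{3}\right)\right)^{2} = \left(-7 + 4 \left(- \frac{5}{4} - \frac{32}{3}\right)\right)^{2} = \left(-7 + 4 \left(- \frac{143}{12}\right)\right)^{2} = \left(-7 - \frac{143}{3}\right)^{2} = \left(- \frac{164}{3}\right)^{2} = \frac{26896}{9}$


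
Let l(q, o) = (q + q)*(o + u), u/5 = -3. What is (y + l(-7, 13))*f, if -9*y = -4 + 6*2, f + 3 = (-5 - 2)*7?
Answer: -12688/9 ≈ -1409.8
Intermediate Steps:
u = -15 (u = 5*(-3) = -15)
f = -52 (f = -3 + (-5 - 2)*7 = -3 - 7*7 = -3 - 49 = -52)
y = -8/9 (y = -(-4 + 6*2)/9 = -(-4 + 12)/9 = -⅑*8 = -8/9 ≈ -0.88889)
l(q, o) = 2*q*(-15 + o) (l(q, o) = (q + q)*(o - 15) = (2*q)*(-15 + o) = 2*q*(-15 + o))
(y + l(-7, 13))*f = (-8/9 + 2*(-7)*(-15 + 13))*(-52) = (-8/9 + 2*(-7)*(-2))*(-52) = (-8/9 + 28)*(-52) = (244/9)*(-52) = -12688/9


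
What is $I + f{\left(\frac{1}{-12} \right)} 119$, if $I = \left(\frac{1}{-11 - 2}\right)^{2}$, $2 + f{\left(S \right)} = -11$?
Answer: $- \frac{261442}{169} \approx -1547.0$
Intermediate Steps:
$f{\left(S \right)} = -13$ ($f{\left(S \right)} = -2 - 11 = -13$)
$I = \frac{1}{169}$ ($I = \left(\frac{1}{-13}\right)^{2} = \left(- \frac{1}{13}\right)^{2} = \frac{1}{169} \approx 0.0059172$)
$I + f{\left(\frac{1}{-12} \right)} 119 = \frac{1}{169} - 1547 = - \frac{261442}{169}$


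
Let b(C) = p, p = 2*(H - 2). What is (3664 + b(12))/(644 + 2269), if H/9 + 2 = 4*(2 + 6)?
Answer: 1400/971 ≈ 1.4418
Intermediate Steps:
H = 270 (H = -18 + 9*(4*(2 + 6)) = -18 + 9*(4*8) = -18 + 9*32 = -18 + 288 = 270)
p = 536 (p = 2*(270 - 2) = 2*268 = 536)
b(C) = 536
(3664 + b(12))/(644 + 2269) = (3664 + 536)/(644 + 2269) = 4200/2913 = 4200*(1/2913) = 1400/971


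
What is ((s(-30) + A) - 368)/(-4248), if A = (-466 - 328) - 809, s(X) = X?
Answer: 667/1416 ≈ 0.47105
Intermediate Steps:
A = -1603 (A = -794 - 809 = -1603)
((s(-30) + A) - 368)/(-4248) = ((-30 - 1603) - 368)/(-4248) = (-1633 - 368)*(-1/4248) = -2001*(-1/4248) = 667/1416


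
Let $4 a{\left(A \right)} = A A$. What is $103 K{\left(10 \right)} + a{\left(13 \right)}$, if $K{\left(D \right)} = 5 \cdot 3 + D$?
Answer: $\frac{10469}{4} \approx 2617.3$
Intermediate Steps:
$a{\left(A \right)} = \frac{A^{2}}{4}$ ($a{\left(A \right)} = \frac{A A}{4} = \frac{A^{2}}{4}$)
$K{\left(D \right)} = 15 + D$
$103 K{\left(10 \right)} + a{\left(13 \right)} = 103 \left(15 + 10\right) + \frac{13^{2}}{4} = 103 \cdot 25 + \frac{1}{4} \cdot 169 = 2575 + \frac{169}{4} = \frac{10469}{4}$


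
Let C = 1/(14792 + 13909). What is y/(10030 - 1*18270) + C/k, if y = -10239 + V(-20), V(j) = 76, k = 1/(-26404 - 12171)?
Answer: -26169737/236496240 ≈ -0.11066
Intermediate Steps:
k = -1/38575 (k = 1/(-38575) = -1/38575 ≈ -2.5924e-5)
C = 1/28701 ≈ 3.4842e-5
y = -10163 (y = -10239 + 76 = -10163)
y/(10030 - 1*18270) + C/k = -10163/(10030 - 1*18270) + 1/(28701*(-1/38575)) = -10163/(10030 - 18270) + (1/28701)*(-38575) = -10163/(-8240) - 38575/28701 = -10163*(-1/8240) - 38575/28701 = 10163/8240 - 38575/28701 = -26169737/236496240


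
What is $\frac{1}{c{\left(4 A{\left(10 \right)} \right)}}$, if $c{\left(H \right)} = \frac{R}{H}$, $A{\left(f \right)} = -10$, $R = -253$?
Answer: $\frac{40}{253} \approx 0.1581$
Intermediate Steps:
$c{\left(H \right)} = - \frac{253}{H}$
$\frac{1}{c{\left(4 A{\left(10 \right)} \right)}} = \frac{1}{\left(-253\right) \frac{1}{4 \left(-10\right)}} = \frac{1}{\left(-253\right) \frac{1}{-40}} = \frac{1}{\left(-253\right) \left(- \frac{1}{40}\right)} = \frac{1}{\frac{253}{40}} = \frac{40}{253}$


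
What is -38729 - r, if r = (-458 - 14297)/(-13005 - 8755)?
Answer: -168551559/4352 ≈ -38730.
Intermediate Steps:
r = 2951/4352 (r = -14755/(-21760) = -14755*(-1/21760) = 2951/4352 ≈ 0.67808)
-38729 - r = -38729 - 1*2951/4352 = -38729 - 2951/4352 = -168551559/4352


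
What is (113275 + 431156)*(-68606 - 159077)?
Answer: -123957683373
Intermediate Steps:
(113275 + 431156)*(-68606 - 159077) = 544431*(-227683) = -123957683373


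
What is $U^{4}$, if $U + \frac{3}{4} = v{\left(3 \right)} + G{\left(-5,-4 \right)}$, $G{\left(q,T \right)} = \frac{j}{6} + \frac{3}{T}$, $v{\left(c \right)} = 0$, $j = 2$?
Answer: $\frac{2401}{1296} \approx 1.8526$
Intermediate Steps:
$G{\left(q,T \right)} = \frac{1}{3} + \frac{3}{T}$ ($G{\left(q,T \right)} = \frac{2}{6} + \frac{3}{T} = 2 \cdot \frac{1}{6} + \frac{3}{T} = \frac{1}{3} + \frac{3}{T}$)
$U = - \frac{7}{6}$ ($U = - \frac{3}{4} + \left(0 + \frac{9 - 4}{3 \left(-4\right)}\right) = - \frac{3}{4} + \left(0 + \frac{1}{3} \left(- \frac{1}{4}\right) 5\right) = - \frac{3}{4} + \left(0 - \frac{5}{12}\right) = - \frac{3}{4} - \frac{5}{12} = - \frac{7}{6} \approx -1.1667$)
$U^{4} = \left(- \frac{7}{6}\right)^{4} = \frac{2401}{1296}$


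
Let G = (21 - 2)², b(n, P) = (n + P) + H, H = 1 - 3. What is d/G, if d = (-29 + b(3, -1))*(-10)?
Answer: 290/361 ≈ 0.80332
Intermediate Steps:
H = -2
b(n, P) = -2 + P + n (b(n, P) = (n + P) - 2 = (P + n) - 2 = -2 + P + n)
G = 361 (G = 19² = 361)
d = 290 (d = (-29 + (-2 - 1 + 3))*(-10) = (-29 + 0)*(-10) = -29*(-10) = 290)
d/G = 290/361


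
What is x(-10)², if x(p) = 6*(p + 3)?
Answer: 1764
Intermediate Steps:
x(p) = 18 + 6*p (x(p) = 6*(3 + p) = 18 + 6*p)
x(-10)² = (18 + 6*(-10))² = (18 - 60)² = (-42)² = 1764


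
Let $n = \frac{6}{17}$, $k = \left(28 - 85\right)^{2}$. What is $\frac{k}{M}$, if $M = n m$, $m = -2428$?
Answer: $- \frac{18411}{4856} \approx -3.7914$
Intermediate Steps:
$k = 3249$ ($k = \left(-57\right)^{2} = 3249$)
$n = \frac{6}{17}$ ($n = 6 \cdot \frac{1}{17} = \frac{6}{17} \approx 0.35294$)
$M = - \frac{14568}{17}$ ($M = \frac{6}{17} \left(-2428\right) = - \frac{14568}{17} \approx -856.94$)
$\frac{k}{M} = \frac{3249}{- \frac{14568}{17}} = 3249 \left(- \frac{17}{14568}\right) = - \frac{18411}{4856}$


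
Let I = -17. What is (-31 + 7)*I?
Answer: 408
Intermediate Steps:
(-31 + 7)*I = (-31 + 7)*(-17) = -24*(-17) = 408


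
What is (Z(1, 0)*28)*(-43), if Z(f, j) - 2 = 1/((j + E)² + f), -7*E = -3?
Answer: -99330/29 ≈ -3425.2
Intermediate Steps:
E = 3/7 (E = -⅐*(-3) = 3/7 ≈ 0.42857)
Z(f, j) = 2 + 1/(f + (3/7 + j)²) (Z(f, j) = 2 + 1/((j + 3/7)² + f) = 2 + 1/((3/7 + j)² + f) = 2 + 1/(f + (3/7 + j)²))
(Z(1, 0)*28)*(-43) = (((49 + 2*(3 + 7*0)² + 98*1)/((3 + 7*0)² + 49*1))*28)*(-43) = (((49 + 2*(3 + 0)² + 98)/((3 + 0)² + 49))*28)*(-43) = (((49 + 2*3² + 98)/(3² + 49))*28)*(-43) = (((49 + 2*9 + 98)/(9 + 49))*28)*(-43) = (((49 + 18 + 98)/58)*28)*(-43) = (((1/58)*165)*28)*(-43) = ((165/58)*28)*(-43) = (2310/29)*(-43) = -99330/29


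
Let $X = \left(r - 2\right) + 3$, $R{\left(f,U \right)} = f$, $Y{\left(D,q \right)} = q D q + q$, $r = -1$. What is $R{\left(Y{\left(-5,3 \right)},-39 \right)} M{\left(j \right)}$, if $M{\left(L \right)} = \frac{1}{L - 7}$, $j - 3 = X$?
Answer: $\frac{21}{2} \approx 10.5$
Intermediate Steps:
$Y{\left(D,q \right)} = q + D q^{2}$ ($Y{\left(D,q \right)} = D q q + q = D q^{2} + q = q + D q^{2}$)
$X = 0$ ($X = \left(-1 - 2\right) + 3 = -3 + 3 = 0$)
$j = 3$ ($j = 3 + 0 = 3$)
$M{\left(L \right)} = \frac{1}{-7 + L}$
$R{\left(Y{\left(-5,3 \right)},-39 \right)} M{\left(j \right)} = \frac{3 \left(1 - 15\right)}{-7 + 3} = \frac{3 \left(1 - 15\right)}{-4} = 3 \left(-14\right) \left(- \frac{1}{4}\right) = \left(-42\right) \left(- \frac{1}{4}\right) = \frac{21}{2}$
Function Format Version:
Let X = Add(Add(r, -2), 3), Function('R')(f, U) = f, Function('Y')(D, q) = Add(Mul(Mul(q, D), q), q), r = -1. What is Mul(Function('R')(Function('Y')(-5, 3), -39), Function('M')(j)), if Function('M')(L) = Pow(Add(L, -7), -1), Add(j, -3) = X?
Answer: Rational(21, 2) ≈ 10.500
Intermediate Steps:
Function('Y')(D, q) = Add(q, Mul(D, Pow(q, 2))) (Function('Y')(D, q) = Add(Mul(Mul(D, q), q), q) = Add(Mul(D, Pow(q, 2)), q) = Add(q, Mul(D, Pow(q, 2))))
X = 0 (X = Add(Add(-1, -2), 3) = Add(-3, 3) = 0)
j = 3 (j = Add(3, 0) = 3)
Function('M')(L) = Pow(Add(-7, L), -1)
Mul(Function('R')(Function('Y')(-5, 3), -39), Function('M')(j)) = Mul(Mul(3, Add(1, Mul(-5, 3))), Pow(Add(-7, 3), -1)) = Mul(Mul(3, Add(1, -15)), Pow(-4, -1)) = Mul(Mul(3, -14), Rational(-1, 4)) = Mul(-42, Rational(-1, 4)) = Rational(21, 2)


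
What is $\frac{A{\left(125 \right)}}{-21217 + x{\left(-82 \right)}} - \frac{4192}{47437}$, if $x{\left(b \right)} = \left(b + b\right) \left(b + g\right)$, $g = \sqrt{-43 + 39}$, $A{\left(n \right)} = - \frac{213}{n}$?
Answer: $- \frac{31605132574711}{358534449495625} - \frac{69864 i}{7558118125} \approx -0.088151 - 9.2436 \cdot 10^{-6} i$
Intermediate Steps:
$g = 2 i$ ($g = \sqrt{-4} = 2 i \approx 2.0 i$)
$x{\left(b \right)} = 2 b \left(b + 2 i\right)$ ($x{\left(b \right)} = \left(b + b\right) \left(b + 2 i\right) = 2 b \left(b + 2 i\right)$)
$\frac{A{\left(125 \right)}}{-21217 + x{\left(-82 \right)}} - \frac{4192}{47437} = \frac{\left(-213\right) \frac{1}{125}}{-21217 + 2 \left(-82\right) \left(-82 + 2 i\right)} - \frac{4192}{47437} = \frac{\left(-213\right) \frac{1}{125}}{-21217 + \left(13448 - 328 i\right)} - \frac{4192}{47437} = - \frac{213}{125 \left(-7769 - 328 i\right)} - \frac{4192}{47437} = - \frac{213 \frac{-7769 + 328 i}{60464945}}{125} - \frac{4192}{47437} = - \frac{213 \left(-7769 + 328 i\right)}{7558118125} - \frac{4192}{47437} = - \frac{4192}{47437} - \frac{213 \left(-7769 + 328 i\right)}{7558118125}$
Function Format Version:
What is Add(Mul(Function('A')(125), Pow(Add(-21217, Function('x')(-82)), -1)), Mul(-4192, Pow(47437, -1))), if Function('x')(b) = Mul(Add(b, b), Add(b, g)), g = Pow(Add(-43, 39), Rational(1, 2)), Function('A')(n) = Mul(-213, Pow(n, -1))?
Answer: Add(Rational(-31605132574711, 358534449495625), Mul(Rational(-69864, 7558118125), I)) ≈ Add(-0.088151, Mul(-9.2436e-6, I))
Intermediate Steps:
g = Mul(2, I) (g = Pow(-4, Rational(1, 2)) = Mul(2, I) ≈ Mul(2.0000, I))
Function('x')(b) = Mul(2, b, Add(b, Mul(2, I))) (Function('x')(b) = Mul(Add(b, b), Add(b, Mul(2, I))) = Mul(Mul(2, b), Add(b, Mul(2, I))) = Mul(2, b, Add(b, Mul(2, I))))
Add(Mul(Function('A')(125), Pow(Add(-21217, Function('x')(-82)), -1)), Mul(-4192, Pow(47437, -1))) = Add(Mul(Mul(-213, Pow(125, -1)), Pow(Add(-21217, Mul(2, -82, Add(-82, Mul(2, I)))), -1)), Mul(-4192, Pow(47437, -1))) = Add(Mul(Mul(-213, Rational(1, 125)), Pow(Add(-21217, Add(13448, Mul(-328, I))), -1)), Mul(-4192, Rational(1, 47437))) = Add(Mul(Rational(-213, 125), Pow(Add(-7769, Mul(-328, I)), -1)), Rational(-4192, 47437)) = Add(Mul(Rational(-213, 125), Mul(Rational(1, 60464945), Add(-7769, Mul(328, I)))), Rational(-4192, 47437)) = Add(Mul(Rational(-213, 7558118125), Add(-7769, Mul(328, I))), Rational(-4192, 47437)) = Add(Rational(-4192, 47437), Mul(Rational(-213, 7558118125), Add(-7769, Mul(328, I))))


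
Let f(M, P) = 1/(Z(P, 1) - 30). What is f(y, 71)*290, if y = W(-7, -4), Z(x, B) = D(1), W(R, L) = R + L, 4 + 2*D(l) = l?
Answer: -580/63 ≈ -9.2063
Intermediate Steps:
D(l) = -2 + l/2
W(R, L) = L + R
Z(x, B) = -3/2 (Z(x, B) = -2 + (1/2)*1 = -2 + 1/2 = -3/2)
y = -11 (y = -4 - 7 = -11)
f(M, P) = -2/63 (f(M, P) = 1/(-3/2 - 30) = 1/(-63/2) = -2/63)
f(y, 71)*290 = -2/63*290 = -580/63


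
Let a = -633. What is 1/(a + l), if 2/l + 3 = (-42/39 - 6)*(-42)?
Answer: -3825/2421199 ≈ -0.0015798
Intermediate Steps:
l = 26/3825 (l = 2/(-3 + (-42/39 - 6)*(-42)) = 2/(-3 + (-42*1/39 - 6)*(-42)) = 2/(-3 + (-14/13 - 6)*(-42)) = 2/(-3 - 92/13*(-42)) = 2/(-3 + 3864/13) = 2/(3825/13) = 2*(13/3825) = 26/3825 ≈ 0.0067974)
1/(a + l) = 1/(-633 + 26/3825) = 1/(-2421199/3825) = -3825/2421199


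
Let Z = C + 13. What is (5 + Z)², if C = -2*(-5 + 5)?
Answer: 324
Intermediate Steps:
C = 0 (C = -2*0 = 0)
Z = 13 (Z = 0 + 13 = 13)
(5 + Z)² = (5 + 13)² = 18² = 324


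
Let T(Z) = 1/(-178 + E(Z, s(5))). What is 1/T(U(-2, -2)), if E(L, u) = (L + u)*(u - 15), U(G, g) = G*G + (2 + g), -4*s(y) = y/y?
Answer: -3763/16 ≈ -235.19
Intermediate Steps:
s(y) = -1/4 (s(y) = -y/(4*y) = -1/4*1 = -1/4)
U(G, g) = 2 + g + G**2 (U(G, g) = G**2 + (2 + g) = 2 + g + G**2)
E(L, u) = (-15 + u)*(L + u) (E(L, u) = (L + u)*(-15 + u) = (-15 + u)*(L + u))
T(Z) = 1/(-2787/16 - 61*Z/4) (T(Z) = 1/(-178 + ((-1/4)**2 - 15*Z - 15*(-1/4) + Z*(-1/4))) = 1/(-178 + (1/16 - 15*Z + 15/4 - Z/4)) = 1/(-178 + (61/16 - 61*Z/4)) = 1/(-2787/16 - 61*Z/4))
1/T(U(-2, -2)) = 1/(-16/(2787 + 244*(2 - 2 + (-2)**2))) = 1/(-16/(2787 + 244*(2 - 2 + 4))) = 1/(-16/(2787 + 244*4)) = 1/(-16/(2787 + 976)) = 1/(-16/3763) = -3763/16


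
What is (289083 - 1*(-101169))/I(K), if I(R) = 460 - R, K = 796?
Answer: -32521/28 ≈ -1161.5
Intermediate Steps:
(289083 - 1*(-101169))/I(K) = (289083 - 1*(-101169))/(460 - 1*796) = (289083 + 101169)/(460 - 796) = 390252/(-336) = 390252*(-1/336) = -32521/28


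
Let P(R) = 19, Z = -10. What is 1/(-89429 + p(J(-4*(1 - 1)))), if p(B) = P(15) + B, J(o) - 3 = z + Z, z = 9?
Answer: -1/89408 ≈ -1.1185e-5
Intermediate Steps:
J(o) = 2 (J(o) = 3 + (9 - 10) = 3 - 1 = 2)
p(B) = 19 + B
1/(-89429 + p(J(-4*(1 - 1)))) = 1/(-89429 + (19 + 2)) = 1/(-89429 + 21) = 1/(-89408) = -1/89408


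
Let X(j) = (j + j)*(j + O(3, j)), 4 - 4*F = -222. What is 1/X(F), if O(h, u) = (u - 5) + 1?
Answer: 1/12317 ≈ 8.1189e-5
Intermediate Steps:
F = 113/2 (F = 1 - ¼*(-222) = 1 + 111/2 = 113/2 ≈ 56.500)
O(h, u) = -4 + u (O(h, u) = (-5 + u) + 1 = -4 + u)
X(j) = 2*j*(-4 + 2*j) (X(j) = (j + j)*(j + (-4 + j)) = (2*j)*(-4 + 2*j) = 2*j*(-4 + 2*j))
1/X(F) = 1/(4*(113/2)*(-2 + 113/2)) = 1/(4*(113/2)*(109/2)) = 1/12317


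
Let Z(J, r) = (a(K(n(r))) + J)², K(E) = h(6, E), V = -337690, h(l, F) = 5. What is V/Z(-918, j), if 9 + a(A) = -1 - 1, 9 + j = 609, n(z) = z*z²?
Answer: -337690/863041 ≈ -0.39128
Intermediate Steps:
n(z) = z³
K(E) = 5
j = 600 (j = -9 + 609 = 600)
a(A) = -11 (a(A) = -9 + (-1 - 1) = -9 - 2 = -11)
Z(J, r) = (-11 + J)²
V/Z(-918, j) = -337690/(-11 - 918)² = -337690/((-929)²) = -337690/863041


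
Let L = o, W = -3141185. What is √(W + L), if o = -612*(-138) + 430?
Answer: I*√3056299 ≈ 1748.2*I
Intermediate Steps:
o = 84886 (o = 84456 + 430 = 84886)
L = 84886
√(W + L) = √(-3141185 + 84886) = √(-3056299) = I*√3056299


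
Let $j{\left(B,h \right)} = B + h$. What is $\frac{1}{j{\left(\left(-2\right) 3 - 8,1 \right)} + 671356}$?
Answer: $\frac{1}{671343} \approx 1.4896 \cdot 10^{-6}$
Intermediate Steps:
$\frac{1}{j{\left(\left(-2\right) 3 - 8,1 \right)} + 671356} = \frac{1}{\left(\left(\left(-2\right) 3 - 8\right) + 1\right) + 671356} = \frac{1}{\left(\left(-6 - 8\right) + 1\right) + 671356} = \frac{1}{\left(-14 + 1\right) + 671356} = \frac{1}{-13 + 671356} = \frac{1}{671343}$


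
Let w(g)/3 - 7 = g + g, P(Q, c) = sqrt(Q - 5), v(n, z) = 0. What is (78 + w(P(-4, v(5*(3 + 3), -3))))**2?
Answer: 9477 + 3564*I ≈ 9477.0 + 3564.0*I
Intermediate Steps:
P(Q, c) = sqrt(-5 + Q)
w(g) = 21 + 6*g (w(g) = 21 + 3*(g + g) = 21 + 3*(2*g) = 21 + 6*g)
(78 + w(P(-4, v(5*(3 + 3), -3))))**2 = (78 + (21 + 6*sqrt(-5 - 4)))**2 = (78 + (21 + 6*sqrt(-9)))**2 = (78 + (21 + 6*(3*I)))**2 = (78 + (21 + 18*I))**2 = (99 + 18*I)**2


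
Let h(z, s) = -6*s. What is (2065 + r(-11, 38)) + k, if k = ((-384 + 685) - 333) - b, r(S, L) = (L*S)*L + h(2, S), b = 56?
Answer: -13841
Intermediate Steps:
r(S, L) = -6*S + S*L² (r(S, L) = (L*S)*L - 6*S = S*L² - 6*S = -6*S + S*L²)
k = -88 (k = ((-384 + 685) - 333) - 1*56 = (301 - 333) - 56 = -32 - 56 = -88)
(2065 + r(-11, 38)) + k = (2065 - 11*(-6 + 38²)) - 88 = (2065 - 11*(-6 + 1444)) - 88 = (2065 - 11*1438) - 88 = (2065 - 15818) - 88 = -13753 - 88 = -13841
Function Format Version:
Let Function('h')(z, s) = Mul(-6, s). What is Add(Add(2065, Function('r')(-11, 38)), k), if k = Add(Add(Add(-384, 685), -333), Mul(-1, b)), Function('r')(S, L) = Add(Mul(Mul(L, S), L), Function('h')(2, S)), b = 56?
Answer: -13841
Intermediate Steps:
Function('r')(S, L) = Add(Mul(-6, S), Mul(S, Pow(L, 2))) (Function('r')(S, L) = Add(Mul(Mul(L, S), L), Mul(-6, S)) = Add(Mul(S, Pow(L, 2)), Mul(-6, S)) = Add(Mul(-6, S), Mul(S, Pow(L, 2))))
k = -88 (k = Add(Add(Add(-384, 685), -333), Mul(-1, 56)) = Add(Add(301, -333), -56) = Add(-32, -56) = -88)
Add(Add(2065, Function('r')(-11, 38)), k) = Add(Add(2065, Mul(-11, Add(-6, Pow(38, 2)))), -88) = Add(Add(2065, Mul(-11, Add(-6, 1444))), -88) = Add(Add(2065, Mul(-11, 1438)), -88) = Add(Add(2065, -15818), -88) = Add(-13753, -88) = -13841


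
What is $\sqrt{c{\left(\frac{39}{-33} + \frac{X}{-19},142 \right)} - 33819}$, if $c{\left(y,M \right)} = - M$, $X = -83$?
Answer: $i \sqrt{33961} \approx 184.29 i$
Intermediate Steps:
$\sqrt{c{\left(\frac{39}{-33} + \frac{X}{-19},142 \right)} - 33819} = \sqrt{\left(-1\right) 142 - 33819} = \sqrt{-142 - 33819} = \sqrt{-33961} = i \sqrt{33961}$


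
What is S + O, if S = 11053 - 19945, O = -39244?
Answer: -48136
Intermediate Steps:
S = -8892
S + O = -8892 - 39244 = -48136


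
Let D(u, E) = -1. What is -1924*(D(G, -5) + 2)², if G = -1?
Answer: -1924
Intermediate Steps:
-1924*(D(G, -5) + 2)² = -1924*(-1 + 2)² = -1924*1² = -1924*1 = -1924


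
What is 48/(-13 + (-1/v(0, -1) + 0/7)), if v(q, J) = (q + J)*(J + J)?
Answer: -32/9 ≈ -3.5556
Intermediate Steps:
v(q, J) = 2*J*(J + q) (v(q, J) = (J + q)*(2*J) = 2*J*(J + q))
48/(-13 + (-1/v(0, -1) + 0/7)) = 48/(-13 + (-1/(2*(-1)*(-1 + 0)) + 0/7)) = 48/(-13 + (-1/(2*(-1)*(-1)) + 0*(1/7))) = 48/(-13 + (-1/2 + 0)) = 48/(-13 - 1/2) = 48/(-27/2) = -2/27*48 = -32/9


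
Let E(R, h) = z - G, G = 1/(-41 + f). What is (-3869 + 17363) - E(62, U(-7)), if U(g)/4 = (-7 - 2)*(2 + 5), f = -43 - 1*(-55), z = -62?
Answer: 393123/29 ≈ 13556.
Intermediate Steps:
f = 12 (f = -43 + 55 = 12)
U(g) = -252 (U(g) = 4*((-7 - 2)*(2 + 5)) = 4*(-9*7) = 4*(-63) = -252)
G = -1/29 (G = 1/(-41 + 12) = 1/(-29) = -1/29 ≈ -0.034483)
E(R, h) = -1797/29 (E(R, h) = -62 - 1*(-1/29) = -62 + 1/29 = -1797/29)
(-3869 + 17363) - E(62, U(-7)) = (-3869 + 17363) - 1*(-1797/29) = 13494 + 1797/29 = 393123/29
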